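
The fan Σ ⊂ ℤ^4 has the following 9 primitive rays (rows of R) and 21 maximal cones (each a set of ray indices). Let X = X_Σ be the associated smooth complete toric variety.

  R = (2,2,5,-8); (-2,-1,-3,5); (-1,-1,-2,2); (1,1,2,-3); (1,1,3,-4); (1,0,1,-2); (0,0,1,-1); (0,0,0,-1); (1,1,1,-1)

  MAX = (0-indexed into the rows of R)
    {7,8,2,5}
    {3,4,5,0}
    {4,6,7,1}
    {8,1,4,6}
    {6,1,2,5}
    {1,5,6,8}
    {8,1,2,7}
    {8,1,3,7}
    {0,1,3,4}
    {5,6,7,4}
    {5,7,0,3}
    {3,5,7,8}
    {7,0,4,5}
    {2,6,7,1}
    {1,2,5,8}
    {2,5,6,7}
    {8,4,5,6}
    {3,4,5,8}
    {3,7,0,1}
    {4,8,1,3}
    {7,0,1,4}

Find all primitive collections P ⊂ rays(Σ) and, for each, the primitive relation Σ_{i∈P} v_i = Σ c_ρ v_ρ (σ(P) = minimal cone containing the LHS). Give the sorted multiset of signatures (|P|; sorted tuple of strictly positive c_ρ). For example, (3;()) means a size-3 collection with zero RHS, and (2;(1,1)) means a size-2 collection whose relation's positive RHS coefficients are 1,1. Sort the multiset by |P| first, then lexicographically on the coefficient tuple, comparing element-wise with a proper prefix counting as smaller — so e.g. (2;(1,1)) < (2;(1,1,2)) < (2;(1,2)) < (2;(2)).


14 collections generate NE(X_Σ); each relation:

  {2,3}:  v_{2} + v_{3} = v_{7} ; sig = (2;(1))
  {3,6}:  v_{3} + v_{6} = v_{4} ; sig = (2;(1))
  {2,4}:  v_{2} + v_{4} = v_{6} + v_{7} ; sig = (2;(1,1))
  {0,2}:  v_{0} + v_{2} = v_{4} + 2·v_{7} ; sig = (2;(1,2))
  {0,6}:  v_{0} + v_{6} = 2·v_{4} + v_{7} ; sig = (2;(1,2))
  {0,8}:  v_{0} + v_{8} = 3·v_{3} ; sig = (2;(3))
  {1,3,5}:  v_{1} + v_{3} + v_{5} = 0 ; sig = (3;())
  {2,6,8}:  v_{2} + v_{6} + v_{8} = 0 ; sig = (3;())
  {1,4,5}:  v_{1} + v_{4} + v_{5} = v_{6} ; sig = (3;(1))
  {1,5,7}:  v_{1} + v_{5} + v_{7} = v_{2} ; sig = (3;(1))
  {3,4,7}:  v_{3} + v_{4} + v_{7} = v_{0} ; sig = (3;(1))
  {6,7,8}:  v_{6} + v_{7} + v_{8} = v_{3} ; sig = (3;(1))
  {0,1,5}:  v_{0} + v_{1} + v_{5} = v_{4} + v_{7} ; sig = (3;(1,1))
  {4,7,8}:  v_{4} + v_{7} + v_{8} = 2·v_{3} ; sig = (3;(2))

Sorted signature multiset PRS(X):
    (2;(1))
    (2;(1))
    (2;(1,1))
    (2;(1,2))
    (2;(1,2))
    (2;(3))
    (3;())
    (3;())
    (3;(1))
    (3;(1))
    (3;(1))
    (3;(1))
    (3;(1,1))
    (3;(2))


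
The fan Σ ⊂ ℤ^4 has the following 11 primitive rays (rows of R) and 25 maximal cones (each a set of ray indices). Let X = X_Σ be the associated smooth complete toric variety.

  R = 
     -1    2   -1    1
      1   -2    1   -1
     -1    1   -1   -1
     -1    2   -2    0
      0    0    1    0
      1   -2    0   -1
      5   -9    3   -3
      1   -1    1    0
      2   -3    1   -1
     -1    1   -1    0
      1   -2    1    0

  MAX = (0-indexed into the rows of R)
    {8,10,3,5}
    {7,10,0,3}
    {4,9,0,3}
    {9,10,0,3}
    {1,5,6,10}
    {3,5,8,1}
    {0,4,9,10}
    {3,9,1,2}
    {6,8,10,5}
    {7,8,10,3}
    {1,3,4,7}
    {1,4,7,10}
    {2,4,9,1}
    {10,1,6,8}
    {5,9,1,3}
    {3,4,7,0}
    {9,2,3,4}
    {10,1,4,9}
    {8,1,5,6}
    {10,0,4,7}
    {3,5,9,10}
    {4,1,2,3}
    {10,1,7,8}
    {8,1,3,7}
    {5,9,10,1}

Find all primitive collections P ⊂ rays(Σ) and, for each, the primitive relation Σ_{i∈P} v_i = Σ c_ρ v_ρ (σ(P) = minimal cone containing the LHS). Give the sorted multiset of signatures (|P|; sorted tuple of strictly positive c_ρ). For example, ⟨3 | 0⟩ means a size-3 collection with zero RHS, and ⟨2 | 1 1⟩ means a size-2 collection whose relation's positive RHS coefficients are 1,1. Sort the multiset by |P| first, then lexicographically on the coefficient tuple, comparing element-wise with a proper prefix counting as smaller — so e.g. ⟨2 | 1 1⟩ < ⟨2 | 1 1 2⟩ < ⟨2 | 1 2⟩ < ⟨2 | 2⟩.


Δ(Σ) — 11 vertices, 23 min non-faces:

  P = {0,1}:  v_{0} + v_{1} = 0  ⟹  sig = ⟨2 | 0⟩
  P = {7,9}:  v_{7} + v_{9} = 0  ⟹  sig = ⟨2 | 0⟩
  P = {4,5}:  v_{4} + v_{5} = v_{1}  ⟹  sig = ⟨2 | 1⟩
  P = {5,7}:  v_{5} + v_{7} = v_{8}  ⟹  sig = ⟨2 | 1⟩
  P = {8,9}:  v_{8} + v_{9} = v_{5}  ⟹  sig = ⟨2 | 1⟩
  P = {0,5}:  v_{0} + v_{5} = v_{3} + v_{10}  ⟹  sig = ⟨2 | 1 1⟩
  P = {2,10}:  v_{2} + v_{10} = v_{1} + v_{9}  ⟹  sig = ⟨2 | 1 1⟩
  P = {4,8}:  v_{4} + v_{8} = v_{1} + v_{7}  ⟹  sig = ⟨2 | 1 1⟩
  P = {0,2}:  v_{0} + v_{2} = v_{3} + v_{4} + v_{9}  ⟹  sig = ⟨2 | 1 1 1⟩
  P = {0,6}:  v_{0} + v_{6} = v_{5} + v_{8} + v_{10}  ⟹  sig = ⟨2 | 1 1 1⟩
  P = {0,8}:  v_{0} + v_{8} = v_{3} + v_{7} + v_{10}  ⟹  sig = ⟨2 | 1 1 1⟩
  P = {2,7}:  v_{2} + v_{7} = v_{1} + v_{3} + v_{4}  ⟹  sig = ⟨2 | 1 1 1⟩
  P = {2,5}:  v_{2} + v_{5} = 2·v_{1} + v_{3} + v_{9}  ⟹  sig = ⟨2 | 1 1 2⟩
  P = {4,6}:  v_{4} + v_{6} = 2·v_{1} + v_{8} + v_{10}  ⟹  sig = ⟨2 | 1 1 2⟩
  P = {6,7}:  v_{6} + v_{7} = v_{1} + 2·v_{8} + v_{10}  ⟹  sig = ⟨2 | 1 1 2⟩
  P = {6,9}:  v_{6} + v_{9} = v_{1} + 2·v_{5} + v_{10}  ⟹  sig = ⟨2 | 1 1 2⟩
  P = {2,8}:  v_{2} + v_{8} = 2·v_{1} + v_{3}  ⟹  sig = ⟨2 | 1 2⟩
  P = {3,6}:  v_{3} + v_{6} = 2·v_{5} + v_{8}  ⟹  sig = ⟨2 | 1 2⟩
  P = {2,6}:  v_{2} + v_{6} = 2·v_{1} + 2·v_{5}  ⟹  sig = ⟨2 | 2 2⟩
  P = {3,4,10}:  v_{3} + v_{4} + v_{10} = 0  ⟹  sig = ⟨3 | 0⟩
  P = {1,3,10}:  v_{1} + v_{3} + v_{10} = v_{5}  ⟹  sig = ⟨3 | 1⟩
  P = {1,3,4,9}:  v_{1} + v_{3} + v_{4} + v_{9} = v_{2}  ⟹  sig = ⟨4 | 1⟩
  P = {1,5,8,10}:  v_{1} + v_{5} + v_{8} + v_{10} = v_{6}  ⟹  sig = ⟨4 | 1⟩

so the primitive-relation signature multiset is
[⟨2 | 0⟩, ⟨2 | 0⟩, ⟨2 | 1⟩, ⟨2 | 1⟩, ⟨2 | 1⟩, ⟨2 | 1 1⟩, ⟨2 | 1 1⟩, ⟨2 | 1 1⟩, ⟨2 | 1 1 1⟩, ⟨2 | 1 1 1⟩, ⟨2 | 1 1 1⟩, ⟨2 | 1 1 1⟩, ⟨2 | 1 1 2⟩, ⟨2 | 1 1 2⟩, ⟨2 | 1 1 2⟩, ⟨2 | 1 1 2⟩, ⟨2 | 1 2⟩, ⟨2 | 1 2⟩, ⟨2 | 2 2⟩, ⟨3 | 0⟩, ⟨3 | 1⟩, ⟨4 | 1⟩, ⟨4 | 1⟩]


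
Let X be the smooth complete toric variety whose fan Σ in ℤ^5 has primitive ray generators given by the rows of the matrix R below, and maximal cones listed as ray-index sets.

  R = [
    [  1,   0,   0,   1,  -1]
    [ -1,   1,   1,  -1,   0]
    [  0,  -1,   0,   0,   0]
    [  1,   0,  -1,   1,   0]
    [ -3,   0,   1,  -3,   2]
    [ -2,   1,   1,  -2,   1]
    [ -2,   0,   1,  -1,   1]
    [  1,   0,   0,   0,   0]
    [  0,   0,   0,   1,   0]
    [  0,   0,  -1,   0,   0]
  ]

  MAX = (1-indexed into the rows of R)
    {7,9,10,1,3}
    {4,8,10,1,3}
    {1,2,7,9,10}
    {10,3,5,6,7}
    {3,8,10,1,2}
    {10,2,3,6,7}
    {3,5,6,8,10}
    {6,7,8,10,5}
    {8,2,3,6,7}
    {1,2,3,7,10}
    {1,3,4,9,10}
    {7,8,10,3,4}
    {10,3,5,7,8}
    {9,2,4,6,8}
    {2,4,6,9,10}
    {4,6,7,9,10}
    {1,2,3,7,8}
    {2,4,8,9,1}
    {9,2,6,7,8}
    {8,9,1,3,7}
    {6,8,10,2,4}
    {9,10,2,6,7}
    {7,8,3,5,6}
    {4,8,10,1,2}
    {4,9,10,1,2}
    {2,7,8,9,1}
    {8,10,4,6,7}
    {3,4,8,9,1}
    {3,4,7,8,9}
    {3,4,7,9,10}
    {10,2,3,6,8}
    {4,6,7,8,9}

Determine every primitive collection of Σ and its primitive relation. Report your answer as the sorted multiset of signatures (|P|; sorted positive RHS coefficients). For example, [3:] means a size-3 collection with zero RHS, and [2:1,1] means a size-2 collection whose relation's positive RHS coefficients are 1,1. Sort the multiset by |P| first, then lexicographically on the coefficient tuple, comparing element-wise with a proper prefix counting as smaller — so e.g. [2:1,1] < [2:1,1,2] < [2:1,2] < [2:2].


15 minimal non-faces of Δ(Σ) (on 10 rays):

  • {1,6}:  v_{1} + v_{6} = v_{2}  →  sig = [2:1]
  • {1,5}:  v_{1} + v_{5} = v_{3} + v_{6}  →  sig = [2:1,1]
  • {5,9}:  v_{5} + v_{9} = 2·v_{7} + v_{8} + v_{10}  →  sig = [2:1,1,2]
  • {2,5}:  v_{2} + v_{5} = v_{3} + 2·v_{6}  →  sig = [2:1,2]
  • {4,5}:  v_{4} + v_{5} = 2·v_{7} + 2·v_{8} + 2·v_{10}  →  sig = [2:2,2,2]
  • {2,3,4}:  v_{2} + v_{3} + v_{4} = 0  →  sig = [3:]
  • {1,4,7}:  v_{1} + v_{4} + v_{7} = v_{9}  →  sig = [3:1]
  • {3,6,9}:  v_{3} + v_{6} + v_{9} = v_{7}  →  sig = [3:1]
  • {8,9,10}:  v_{8} + v_{9} + v_{10} = v_{4}  →  sig = [3:1]
  • {2,3,9}:  v_{2} + v_{3} + v_{9} = v_{1} + v_{7}  →  sig = [3:1,1]
  • {2,4,7}:  v_{2} + v_{4} + v_{7} = v_{6} + v_{9}  →  sig = [3:1,1]
  • {3,4,6}:  v_{3} + v_{4} + v_{6} = v_{7} + v_{8} + v_{10}  →  sig = [3:1,1,1]
  • {1,7,8,10}:  v_{1} + v_{7} + v_{8} + v_{10} = 0  →  sig = [4:]
  • {2,7,8,10}:  v_{2} + v_{7} + v_{8} + v_{10} = v_{6}  →  sig = [4:1]
  • {3,6,7,8,10}:  v_{3} + v_{6} + v_{7} + v_{8} + v_{10} = v_{5}  →  sig = [5:1]

Sorted signature multiset PRS(X):
    |P|=2: 5 collections, coeffs (1), (1,1), (1,1,2), (1,2), (2,2,2)
    |P|=3: 7 collections, coeffs (), (1), (1), (1), (1,1), (1,1), (1,1,1)
    |P|=4: 2 collections, coeffs (), (1)
    |P|=5: 1 collection, coeffs (1)


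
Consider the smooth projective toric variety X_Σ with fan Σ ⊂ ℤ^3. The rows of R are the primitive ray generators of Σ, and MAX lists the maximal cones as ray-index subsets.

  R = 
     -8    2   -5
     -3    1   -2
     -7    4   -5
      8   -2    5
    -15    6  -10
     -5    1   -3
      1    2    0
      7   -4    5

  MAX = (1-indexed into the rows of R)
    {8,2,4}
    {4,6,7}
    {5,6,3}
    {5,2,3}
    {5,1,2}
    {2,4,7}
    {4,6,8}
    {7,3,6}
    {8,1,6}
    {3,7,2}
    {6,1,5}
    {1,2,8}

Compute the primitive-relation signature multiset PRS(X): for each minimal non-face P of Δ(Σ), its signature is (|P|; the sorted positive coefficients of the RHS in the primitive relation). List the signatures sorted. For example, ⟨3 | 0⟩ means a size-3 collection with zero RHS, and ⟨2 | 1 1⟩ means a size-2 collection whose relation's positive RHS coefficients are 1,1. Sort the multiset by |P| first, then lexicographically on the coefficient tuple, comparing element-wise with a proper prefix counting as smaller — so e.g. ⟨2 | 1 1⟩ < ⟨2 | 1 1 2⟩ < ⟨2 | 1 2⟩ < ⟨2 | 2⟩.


10 minimal non-faces of Δ(Σ) (on 8 rays):

  P={1,4}:  v_{1} + v_{4} = 0  ⟹  sig = ⟨2 | 0⟩
  P={3,8}:  v_{3} + v_{8} = 0  ⟹  sig = ⟨2 | 0⟩
  P={1,3}:  v_{1} + v_{3} = v_{5}  ⟹  sig = ⟨2 | 1⟩
  P={1,7}:  v_{1} + v_{7} = v_{3}  ⟹  sig = ⟨2 | 1⟩
  P={2,6}:  v_{2} + v_{6} = v_{1}  ⟹  sig = ⟨2 | 1⟩
  P={3,4}:  v_{3} + v_{4} = v_{7}  ⟹  sig = ⟨2 | 1⟩
  P={4,5}:  v_{4} + v_{5} = v_{3}  ⟹  sig = ⟨2 | 1⟩
  P={5,8}:  v_{5} + v_{8} = v_{1}  ⟹  sig = ⟨2 | 1⟩
  P={7,8}:  v_{7} + v_{8} = v_{4}  ⟹  sig = ⟨2 | 1⟩
  P={5,7}:  v_{5} + v_{7} = 2·v_{3}  ⟹  sig = ⟨2 | 2⟩

Hence PRS(X_Σ) =
    ⟨2 | 0⟩
    ⟨2 | 0⟩
    ⟨2 | 1⟩
    ⟨2 | 1⟩
    ⟨2 | 1⟩
    ⟨2 | 1⟩
    ⟨2 | 1⟩
    ⟨2 | 1⟩
    ⟨2 | 1⟩
    ⟨2 | 2⟩


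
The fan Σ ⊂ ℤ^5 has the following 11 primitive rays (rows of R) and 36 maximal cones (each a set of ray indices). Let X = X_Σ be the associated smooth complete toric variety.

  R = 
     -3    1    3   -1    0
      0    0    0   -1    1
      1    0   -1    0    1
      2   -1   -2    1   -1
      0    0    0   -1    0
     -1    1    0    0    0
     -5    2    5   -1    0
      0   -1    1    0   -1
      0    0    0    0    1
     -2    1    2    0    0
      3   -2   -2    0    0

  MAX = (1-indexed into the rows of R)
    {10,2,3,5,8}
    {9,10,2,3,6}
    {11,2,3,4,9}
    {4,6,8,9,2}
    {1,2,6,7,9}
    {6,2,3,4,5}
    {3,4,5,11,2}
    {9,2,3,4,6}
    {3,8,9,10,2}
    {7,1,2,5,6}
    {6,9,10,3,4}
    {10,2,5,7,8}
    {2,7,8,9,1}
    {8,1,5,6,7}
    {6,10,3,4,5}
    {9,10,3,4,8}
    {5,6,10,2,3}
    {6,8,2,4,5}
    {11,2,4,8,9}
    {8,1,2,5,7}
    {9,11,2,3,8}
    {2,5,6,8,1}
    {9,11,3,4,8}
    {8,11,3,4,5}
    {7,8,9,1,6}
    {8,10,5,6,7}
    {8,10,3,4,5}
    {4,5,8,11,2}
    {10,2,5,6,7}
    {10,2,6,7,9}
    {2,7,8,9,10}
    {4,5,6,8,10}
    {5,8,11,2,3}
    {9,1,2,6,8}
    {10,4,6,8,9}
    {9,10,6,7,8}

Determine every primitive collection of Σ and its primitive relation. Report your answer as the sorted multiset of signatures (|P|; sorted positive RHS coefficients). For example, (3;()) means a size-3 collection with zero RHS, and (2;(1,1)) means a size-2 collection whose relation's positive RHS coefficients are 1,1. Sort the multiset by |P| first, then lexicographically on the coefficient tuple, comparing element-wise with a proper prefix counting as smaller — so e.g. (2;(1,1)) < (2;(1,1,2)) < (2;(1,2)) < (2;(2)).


Primitive collections (15):

  • {1,10}:  v_{1} + v_{10} = v_{7}  so sig = (2;(1))
  • {5,9}:  v_{5} + v_{9} = v_{2}  so sig = (2;(1))
  • {1,3}:  v_{1} + v_{3} = v_{2} + v_{10}  so sig = (2;(1,1))
  • {1,4}:  v_{1} + v_{4} = v_{6} + v_{8}  so sig = (2;(1,1))
  • {1,11}:  v_{1} + v_{11} = v_{2} + v_{8}  so sig = (2;(1,1))
  • {6,11}:  v_{6} + v_{11} = v_{2} + v_{4}  so sig = (2;(1,1))
  • {10,11}:  v_{10} + v_{11} = v_{3} + v_{8}  so sig = (2;(1,1))
  • {4,7}:  v_{4} + v_{7} = v_{6} + v_{8} + v_{10}  so sig = (2;(1,1,1))
  • {7,11}:  v_{7} + v_{11} = v_{2} + v_{8} + v_{10}  so sig = (2;(1,1,1))
  • {3,7}:  v_{3} + v_{7} = v_{2} + 2·v_{10}  so sig = (2;(1,2))
  • {2,4,10}:  v_{2} + v_{4} + v_{10} = 0  so sig = (3;())
  • {3,6,8}:  v_{3} + v_{6} + v_{8} = 0  so sig = (3;())
  • {2,3,4,8}:  v_{2} + v_{3} + v_{4} + v_{8} = v_{11}  so sig = (4;(1))
  • {2,6,8,10}:  v_{2} + v_{6} + v_{8} + v_{10} = v_{1}  so sig = (4;(1))
  • {2,6,7,8}:  v_{2} + v_{6} + v_{7} + v_{8} = 2·v_{1}  so sig = (4;(2))

so the primitive-relation signature multiset is
[(2;(1)), (2;(1)), (2;(1,1)), (2;(1,1)), (2;(1,1)), (2;(1,1)), (2;(1,1)), (2;(1,1,1)), (2;(1,1,1)), (2;(1,2)), (3;()), (3;()), (4;(1)), (4;(1)), (4;(2))]


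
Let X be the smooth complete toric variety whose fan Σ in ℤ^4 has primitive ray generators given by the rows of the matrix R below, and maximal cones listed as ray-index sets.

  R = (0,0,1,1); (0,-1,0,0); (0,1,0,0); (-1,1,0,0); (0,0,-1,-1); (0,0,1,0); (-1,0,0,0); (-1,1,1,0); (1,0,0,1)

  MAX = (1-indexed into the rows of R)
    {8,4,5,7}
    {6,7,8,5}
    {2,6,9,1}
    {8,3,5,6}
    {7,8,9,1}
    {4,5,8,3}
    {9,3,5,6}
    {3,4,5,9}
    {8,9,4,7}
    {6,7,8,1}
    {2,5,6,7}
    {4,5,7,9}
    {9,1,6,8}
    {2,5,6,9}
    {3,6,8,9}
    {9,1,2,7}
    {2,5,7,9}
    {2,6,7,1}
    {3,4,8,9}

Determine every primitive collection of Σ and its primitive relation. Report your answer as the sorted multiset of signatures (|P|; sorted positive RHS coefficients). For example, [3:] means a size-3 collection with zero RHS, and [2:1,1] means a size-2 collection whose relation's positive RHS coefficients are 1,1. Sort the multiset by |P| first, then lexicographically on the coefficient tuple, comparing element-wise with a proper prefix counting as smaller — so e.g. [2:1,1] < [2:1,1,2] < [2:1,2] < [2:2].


The 10 primitive collections of Σ (r=9, n=4):

  P = {1,5}:  v_{1} + v_{5} = 0  →  sig = [2:]
  P = {2,3}:  v_{2} + v_{3} = 0  →  sig = [2:]
  P = {2,4}:  v_{2} + v_{4} = v_{7}  →  sig = [2:1]
  P = {3,7}:  v_{3} + v_{7} = v_{4}  →  sig = [2:1]
  P = {4,6}:  v_{4} + v_{6} = v_{8}  →  sig = [2:1]
  P = {1,3}:  v_{1} + v_{3} = v_{8} + v_{9}  →  sig = [2:1,1]
  P = {2,8}:  v_{2} + v_{8} = v_{6} + v_{7}  →  sig = [2:1,1]
  P = {1,4}:  v_{1} + v_{4} = v_{7} + v_{8} + v_{9}  →  sig = [2:1,1,1]
  P = {5,8,9}:  v_{5} + v_{8} + v_{9} = v_{3}  →  sig = [3:1]
  P = {6,7,9}:  v_{6} + v_{7} + v_{9} = v_{1}  →  sig = [3:1]

Hence PRS(X_Σ) =
{ [2:] ×2,  [2:1] ×3,  [2:1,1] ×2,  [2:1,1,1],  [3:1] ×2 }


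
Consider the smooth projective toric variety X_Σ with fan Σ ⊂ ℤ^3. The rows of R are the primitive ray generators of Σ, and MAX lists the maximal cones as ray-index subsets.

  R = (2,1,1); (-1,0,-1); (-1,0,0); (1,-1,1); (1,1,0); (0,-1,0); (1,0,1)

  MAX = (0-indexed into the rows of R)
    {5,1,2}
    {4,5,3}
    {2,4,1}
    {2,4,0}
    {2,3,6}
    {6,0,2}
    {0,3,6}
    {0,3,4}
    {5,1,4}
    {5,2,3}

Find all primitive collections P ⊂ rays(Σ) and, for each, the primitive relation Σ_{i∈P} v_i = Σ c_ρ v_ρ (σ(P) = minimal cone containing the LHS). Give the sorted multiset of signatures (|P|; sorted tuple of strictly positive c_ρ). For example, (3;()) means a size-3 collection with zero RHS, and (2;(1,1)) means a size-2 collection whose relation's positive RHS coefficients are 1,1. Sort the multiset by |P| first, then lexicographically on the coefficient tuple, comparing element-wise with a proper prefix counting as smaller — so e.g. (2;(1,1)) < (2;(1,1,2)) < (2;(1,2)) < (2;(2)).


Primitive collections (9):

  P={1,6}:  v_{1} + v_{6} = 0  ⇒ sig = (2;())
  P={0,1}:  v_{0} + v_{1} = v_{4}  ⇒ sig = (2;(1))
  P={1,3}:  v_{1} + v_{3} = v_{5}  ⇒ sig = (2;(1))
  P={4,6}:  v_{4} + v_{6} = v_{0}  ⇒ sig = (2;(1))
  P={5,6}:  v_{5} + v_{6} = v_{3}  ⇒ sig = (2;(1))
  P={0,5}:  v_{0} + v_{5} = v_{3} + v_{4}  ⇒ sig = (2;(1,1))
  P={2,4,5}:  v_{2} + v_{4} + v_{5} = 0  ⇒ sig = (3;())
  P={2,3,4}:  v_{2} + v_{3} + v_{4} = v_{6}  ⇒ sig = (3;(1))
  P={0,2,3}:  v_{0} + v_{2} + v_{3} = 2·v_{6}  ⇒ sig = (3;(2))

so the primitive-relation signature multiset is
    |P|=2: 6 collections, coeffs (), (1), (1), (1), (1), (1,1)
    |P|=3: 3 collections, coeffs (), (1), (2)


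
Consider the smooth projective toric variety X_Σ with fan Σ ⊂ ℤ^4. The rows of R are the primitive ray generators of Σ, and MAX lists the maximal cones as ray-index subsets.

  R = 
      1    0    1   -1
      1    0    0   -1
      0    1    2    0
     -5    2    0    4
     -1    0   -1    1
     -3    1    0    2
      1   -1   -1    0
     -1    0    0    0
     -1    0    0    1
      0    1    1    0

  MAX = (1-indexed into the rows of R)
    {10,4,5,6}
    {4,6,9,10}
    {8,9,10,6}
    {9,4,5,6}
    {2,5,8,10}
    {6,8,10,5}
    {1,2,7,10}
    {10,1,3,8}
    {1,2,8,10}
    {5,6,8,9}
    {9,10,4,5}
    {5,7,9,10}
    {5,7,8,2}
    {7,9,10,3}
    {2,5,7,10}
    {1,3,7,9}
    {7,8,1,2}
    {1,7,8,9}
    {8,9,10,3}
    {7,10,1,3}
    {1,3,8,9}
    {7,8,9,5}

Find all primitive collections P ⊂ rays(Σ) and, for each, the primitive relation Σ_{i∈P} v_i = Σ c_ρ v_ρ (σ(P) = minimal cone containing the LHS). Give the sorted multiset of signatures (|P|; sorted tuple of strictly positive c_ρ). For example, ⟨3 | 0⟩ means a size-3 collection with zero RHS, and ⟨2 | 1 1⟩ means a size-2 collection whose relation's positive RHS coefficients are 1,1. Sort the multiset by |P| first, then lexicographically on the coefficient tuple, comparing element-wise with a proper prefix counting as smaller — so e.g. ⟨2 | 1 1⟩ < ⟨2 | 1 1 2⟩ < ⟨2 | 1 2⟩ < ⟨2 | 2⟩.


18 minimal non-faces of Δ(Σ) (on 10 rays):

  P = {1,5}:  v_{1} + v_{5} = 0  ⇒ sig = ⟨2 | 0⟩
  P = {2,9}:  v_{2} + v_{9} = 0  ⇒ sig = ⟨2 | 0⟩
  P = {2,3}:  v_{2} + v_{3} = v_{1} + v_{10}  ⇒ sig = ⟨2 | 1 1⟩
  P = {3,5}:  v_{3} + v_{5} = v_{9} + v_{10}  ⇒ sig = ⟨2 | 1 1⟩
  P = {6,7}:  v_{6} + v_{7} = v_{5} + v_{9}  ⇒ sig = ⟨2 | 1 1⟩
  P = {1,4}:  v_{1} + v_{4} = v_{6} + v_{9} + v_{10}  ⇒ sig = ⟨2 | 1 1 1⟩
  P = {1,6}:  v_{1} + v_{6} = v_{8} + v_{9} + v_{10}  ⇒ sig = ⟨2 | 1 1 1⟩
  P = {2,4}:  v_{2} + v_{4} = v_{5} + v_{6} + v_{10}  ⇒ sig = ⟨2 | 1 1 1⟩
  P = {2,6}:  v_{2} + v_{6} = v_{5} + v_{8} + v_{10}  ⇒ sig = ⟨2 | 1 1 1⟩
  P = {3,4}:  v_{3} + v_{4} = v_{6} + 2·v_{9} + 2·v_{10}  ⇒ sig = ⟨2 | 1 2 2⟩
  P = {3,6}:  v_{3} + v_{6} = v_{8} + 2·v_{9} + 2·v_{10}  ⇒ sig = ⟨2 | 1 2 2⟩
  P = {4,7}:  v_{4} + v_{7} = 2·v_{5} + 2·v_{9} + v_{10}  ⇒ sig = ⟨2 | 1 2 2⟩
  P = {4,8}:  v_{4} + v_{8} = 2·v_{6}  ⇒ sig = ⟨2 | 2⟩
  P = {7,8,10}:  v_{7} + v_{8} + v_{10} = 0  ⇒ sig = ⟨3 | 0⟩
  P = {1,9,10}:  v_{1} + v_{9} + v_{10} = v_{3}  ⇒ sig = ⟨3 | 1⟩
  P = {3,7,8}:  v_{3} + v_{7} + v_{8} = v_{1} + v_{9}  ⇒ sig = ⟨3 | 1 1⟩
  P = {5,6,9,10}:  v_{5} + v_{6} + v_{9} + v_{10} = v_{4}  ⇒ sig = ⟨4 | 1⟩
  P = {5,8,9,10}:  v_{5} + v_{8} + v_{9} + v_{10} = v_{6}  ⇒ sig = ⟨4 | 1⟩

so the primitive-relation signature multiset is
{ ⟨2 | 0⟩ ×2,  ⟨2 | 1 1⟩ ×3,  ⟨2 | 1 1 1⟩ ×4,  ⟨2 | 1 2 2⟩ ×3,  ⟨2 | 2⟩,  ⟨3 | 0⟩,  ⟨3 | 1⟩,  ⟨3 | 1 1⟩,  ⟨4 | 1⟩ ×2 }


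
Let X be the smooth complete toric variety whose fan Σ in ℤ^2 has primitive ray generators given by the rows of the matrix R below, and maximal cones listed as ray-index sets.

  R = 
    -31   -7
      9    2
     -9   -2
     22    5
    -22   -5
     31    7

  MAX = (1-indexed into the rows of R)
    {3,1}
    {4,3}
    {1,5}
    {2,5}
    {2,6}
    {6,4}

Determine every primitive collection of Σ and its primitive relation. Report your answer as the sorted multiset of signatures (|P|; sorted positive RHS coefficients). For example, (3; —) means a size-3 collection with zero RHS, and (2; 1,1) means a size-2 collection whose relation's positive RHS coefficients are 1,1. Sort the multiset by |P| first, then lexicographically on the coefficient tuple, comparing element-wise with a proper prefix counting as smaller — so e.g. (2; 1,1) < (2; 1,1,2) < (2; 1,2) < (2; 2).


|primitive collections| = 9. Relations:

  • {1,6}:  v_{1} + v_{6} = 0  ⟹  sig = (2; —)
  • {2,3}:  v_{2} + v_{3} = 0  ⟹  sig = (2; —)
  • {4,5}:  v_{4} + v_{5} = 0  ⟹  sig = (2; —)
  • {1,2}:  v_{1} + v_{2} = v_{5}  ⟹  sig = (2; 1)
  • {1,4}:  v_{1} + v_{4} = v_{3}  ⟹  sig = (2; 1)
  • {2,4}:  v_{2} + v_{4} = v_{6}  ⟹  sig = (2; 1)
  • {3,5}:  v_{3} + v_{5} = v_{1}  ⟹  sig = (2; 1)
  • {3,6}:  v_{3} + v_{6} = v_{4}  ⟹  sig = (2; 1)
  • {5,6}:  v_{5} + v_{6} = v_{2}  ⟹  sig = (2; 1)

so the primitive-relation signature multiset is
    |P|=2: 9 collections, coeffs (), (), (), (1), (1), (1), (1), (1), (1)


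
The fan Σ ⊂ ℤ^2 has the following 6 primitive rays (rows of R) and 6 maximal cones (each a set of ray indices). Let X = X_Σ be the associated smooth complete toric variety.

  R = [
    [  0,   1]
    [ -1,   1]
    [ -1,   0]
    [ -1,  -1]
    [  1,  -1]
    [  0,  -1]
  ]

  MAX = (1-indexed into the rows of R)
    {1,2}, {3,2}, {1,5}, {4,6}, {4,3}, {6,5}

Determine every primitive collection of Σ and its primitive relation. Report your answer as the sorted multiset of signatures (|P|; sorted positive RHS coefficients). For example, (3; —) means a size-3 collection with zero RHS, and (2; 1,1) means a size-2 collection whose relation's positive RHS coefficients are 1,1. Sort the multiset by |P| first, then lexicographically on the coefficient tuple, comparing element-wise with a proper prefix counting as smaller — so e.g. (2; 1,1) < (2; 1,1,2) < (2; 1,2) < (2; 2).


Σ has 9 primitive collections:

  P = {1,6}:  v_{1} + v_{6} = 0  ⇒ sig = (2; —)
  P = {2,5}:  v_{2} + v_{5} = 0  ⇒ sig = (2; —)
  P = {1,3}:  v_{1} + v_{3} = v_{2}  ⇒ sig = (2; 1)
  P = {1,4}:  v_{1} + v_{4} = v_{3}  ⇒ sig = (2; 1)
  P = {2,6}:  v_{2} + v_{6} = v_{3}  ⇒ sig = (2; 1)
  P = {3,5}:  v_{3} + v_{5} = v_{6}  ⇒ sig = (2; 1)
  P = {3,6}:  v_{3} + v_{6} = v_{4}  ⇒ sig = (2; 1)
  P = {2,4}:  v_{2} + v_{4} = 2·v_{3}  ⇒ sig = (2; 2)
  P = {4,5}:  v_{4} + v_{5} = 2·v_{6}  ⇒ sig = (2; 2)

Signatures (|P|; sorted positive RHS coefficients), sorted:
[(2; —), (2; —), (2; 1), (2; 1), (2; 1), (2; 1), (2; 1), (2; 2), (2; 2)]


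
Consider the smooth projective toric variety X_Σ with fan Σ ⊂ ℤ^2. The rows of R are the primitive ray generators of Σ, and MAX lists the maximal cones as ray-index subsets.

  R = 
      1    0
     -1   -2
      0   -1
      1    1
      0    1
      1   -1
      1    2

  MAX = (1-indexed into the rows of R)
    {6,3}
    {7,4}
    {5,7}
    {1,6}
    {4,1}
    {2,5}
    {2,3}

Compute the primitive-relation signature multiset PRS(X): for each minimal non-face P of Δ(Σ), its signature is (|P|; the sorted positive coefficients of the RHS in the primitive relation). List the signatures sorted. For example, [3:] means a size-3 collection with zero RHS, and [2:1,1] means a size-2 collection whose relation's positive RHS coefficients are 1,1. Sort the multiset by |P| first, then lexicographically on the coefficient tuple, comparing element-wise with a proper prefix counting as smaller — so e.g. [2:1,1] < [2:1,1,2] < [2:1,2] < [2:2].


|primitive collections| = 14. Relations:

  P={2,7}:  v_{2} + v_{7} = 0  →  sig = [2:]
  P={3,5}:  v_{3} + v_{5} = 0  →  sig = [2:]
  P={1,3}:  v_{1} + v_{3} = v_{6}  →  sig = [2:1]
  P={1,5}:  v_{1} + v_{5} = v_{4}  →  sig = [2:1]
  P={2,4}:  v_{2} + v_{4} = v_{3}  →  sig = [2:1]
  P={3,4}:  v_{3} + v_{4} = v_{1}  →  sig = [2:1]
  P={3,7}:  v_{3} + v_{7} = v_{4}  →  sig = [2:1]
  P={4,5}:  v_{4} + v_{5} = v_{7}  →  sig = [2:1]
  P={5,6}:  v_{5} + v_{6} = v_{1}  →  sig = [2:1]
  P={6,7}:  v_{6} + v_{7} = v_{1} + v_{4}  →  sig = [2:1,1]
  P={1,2}:  v_{1} + v_{2} = 2·v_{3}  →  sig = [2:2]
  P={1,7}:  v_{1} + v_{7} = 2·v_{4}  →  sig = [2:2]
  P={4,6}:  v_{4} + v_{6} = 2·v_{1}  →  sig = [2:2]
  P={2,6}:  v_{2} + v_{6} = 3·v_{3}  →  sig = [2:3]

so the primitive-relation signature multiset is
    |P|=2: 14 collections, coeffs (), (), (1), (1), (1), (1), (1), (1), (1), (1,1), (2), (2), (2), (3)


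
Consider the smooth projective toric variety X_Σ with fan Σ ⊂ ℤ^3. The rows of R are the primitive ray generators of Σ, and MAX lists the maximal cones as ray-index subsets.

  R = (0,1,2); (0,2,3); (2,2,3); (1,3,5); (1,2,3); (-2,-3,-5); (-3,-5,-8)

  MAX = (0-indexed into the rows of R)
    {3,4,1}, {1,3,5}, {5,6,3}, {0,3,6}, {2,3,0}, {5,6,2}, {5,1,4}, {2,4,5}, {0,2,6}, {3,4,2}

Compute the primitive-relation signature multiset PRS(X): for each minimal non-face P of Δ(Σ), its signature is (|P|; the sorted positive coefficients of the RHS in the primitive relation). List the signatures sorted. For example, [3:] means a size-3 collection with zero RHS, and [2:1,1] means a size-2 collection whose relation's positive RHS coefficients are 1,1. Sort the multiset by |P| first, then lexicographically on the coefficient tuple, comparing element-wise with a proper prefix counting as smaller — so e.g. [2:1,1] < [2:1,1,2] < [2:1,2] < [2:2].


Δ(Σ) — 7 vertices, 9 min non-faces:

  • {0,4}:  v_{0} + v_{4} = v_{3}  →  sig = [2:1]
  • {4,6}:  v_{4} + v_{6} = v_{5}  →  sig = [2:1]
  • {0,5}:  v_{0} + v_{5} = v_{3} + v_{6}  →  sig = [2:1,1]
  • {0,1}:  v_{0} + v_{1} = 2·v_{3} + v_{5}  →  sig = [2:1,2]
  • {1,6}:  v_{1} + v_{6} = v_{3} + 2·v_{5}  →  sig = [2:1,2]
  • {1,2}:  v_{1} + v_{2} = 2·v_{4}  →  sig = [2:2]
  • {2,3,6}:  v_{2} + v_{3} + v_{6} = 0  →  sig = [3:]
  • {2,3,5}:  v_{2} + v_{3} + v_{5} = v_{4}  →  sig = [3:1]
  • {3,4,5}:  v_{3} + v_{4} + v_{5} = v_{1}  →  sig = [3:1]

Hence PRS(X_Σ) =
{ [2:1] ×2,  [2:1,1],  [2:1,2] ×2,  [2:2],  [3:],  [3:1] ×2 }


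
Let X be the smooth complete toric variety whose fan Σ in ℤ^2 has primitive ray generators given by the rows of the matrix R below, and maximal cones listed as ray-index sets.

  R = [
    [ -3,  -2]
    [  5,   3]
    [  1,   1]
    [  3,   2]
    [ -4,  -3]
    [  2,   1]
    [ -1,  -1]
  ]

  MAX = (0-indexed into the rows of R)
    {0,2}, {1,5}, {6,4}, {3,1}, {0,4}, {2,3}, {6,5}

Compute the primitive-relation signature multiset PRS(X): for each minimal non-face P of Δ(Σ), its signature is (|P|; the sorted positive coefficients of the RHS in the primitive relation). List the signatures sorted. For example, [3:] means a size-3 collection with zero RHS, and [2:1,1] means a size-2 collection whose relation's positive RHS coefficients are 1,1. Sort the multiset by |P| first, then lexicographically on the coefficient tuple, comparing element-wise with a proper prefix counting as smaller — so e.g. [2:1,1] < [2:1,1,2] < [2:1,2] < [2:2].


14 minimal non-faces of Δ(Σ) (on 7 rays):

  • {0,3}:  v_{0} + v_{3} = 0  ⟹  sig = [2:]
  • {2,6}:  v_{2} + v_{6} = 0  ⟹  sig = [2:]
  • {0,1}:  v_{0} + v_{1} = v_{5}  ⟹  sig = [2:1]
  • {0,5}:  v_{0} + v_{5} = v_{6}  ⟹  sig = [2:1]
  • {0,6}:  v_{0} + v_{6} = v_{4}  ⟹  sig = [2:1]
  • {2,4}:  v_{2} + v_{4} = v_{0}  ⟹  sig = [2:1]
  • {2,5}:  v_{2} + v_{5} = v_{3}  ⟹  sig = [2:1]
  • {3,4}:  v_{3} + v_{4} = v_{6}  ⟹  sig = [2:1]
  • {3,5}:  v_{3} + v_{5} = v_{1}  ⟹  sig = [2:1]
  • {3,6}:  v_{3} + v_{6} = v_{5}  ⟹  sig = [2:1]
  • {1,4}:  v_{1} + v_{4} = v_{5} + v_{6}  ⟹  sig = [2:1,1]
  • {1,2}:  v_{1} + v_{2} = 2·v_{3}  ⟹  sig = [2:2]
  • {1,6}:  v_{1} + v_{6} = 2·v_{5}  ⟹  sig = [2:2]
  • {4,5}:  v_{4} + v_{5} = 2·v_{6}  ⟹  sig = [2:2]

Sorted signature multiset PRS(X):
    |P|=2: 14 collections, coeffs (), (), (1), (1), (1), (1), (1), (1), (1), (1), (1,1), (2), (2), (2)


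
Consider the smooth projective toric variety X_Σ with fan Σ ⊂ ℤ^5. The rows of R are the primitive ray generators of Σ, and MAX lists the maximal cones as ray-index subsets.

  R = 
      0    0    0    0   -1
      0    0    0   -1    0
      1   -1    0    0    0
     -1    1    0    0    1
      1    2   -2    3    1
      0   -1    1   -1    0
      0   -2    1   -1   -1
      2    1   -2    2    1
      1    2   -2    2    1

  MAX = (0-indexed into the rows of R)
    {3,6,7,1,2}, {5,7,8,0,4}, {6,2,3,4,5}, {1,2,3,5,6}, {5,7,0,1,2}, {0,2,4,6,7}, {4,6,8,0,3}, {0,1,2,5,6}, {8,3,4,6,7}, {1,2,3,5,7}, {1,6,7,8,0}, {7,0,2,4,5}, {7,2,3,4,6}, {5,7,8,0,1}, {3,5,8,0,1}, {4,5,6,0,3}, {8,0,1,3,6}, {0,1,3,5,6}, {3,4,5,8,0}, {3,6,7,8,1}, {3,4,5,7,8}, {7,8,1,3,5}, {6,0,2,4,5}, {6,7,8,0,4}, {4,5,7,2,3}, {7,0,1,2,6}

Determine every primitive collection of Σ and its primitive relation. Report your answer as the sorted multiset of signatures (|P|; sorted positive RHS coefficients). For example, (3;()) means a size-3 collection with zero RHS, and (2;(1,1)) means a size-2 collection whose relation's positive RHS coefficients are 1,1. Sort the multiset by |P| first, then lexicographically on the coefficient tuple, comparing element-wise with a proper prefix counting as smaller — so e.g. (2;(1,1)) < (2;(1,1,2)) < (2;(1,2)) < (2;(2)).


Primitive collections (6):

  P = {1,4}:  v_{1} + v_{4} = v_{8}  so sig = (2;(1))
  P = {2,8}:  v_{2} + v_{8} = v_{7}  so sig = (2;(1))
  P = {0,2,3}:  v_{0} + v_{2} + v_{3} = 0  so sig = (3;())
  P = {0,3,7}:  v_{0} + v_{3} + v_{7} = v_{8}  so sig = (3;(1))
  P = {5,6,8}:  v_{5} + v_{6} + v_{8} = v_{2}  so sig = (3;(1))
  P = {5,6,7}:  v_{5} + v_{6} + v_{7} = 2·v_{2}  so sig = (3;(2))

Hence PRS(X_Σ) =
{ (2;(1)) ×2,  (3;()),  (3;(1)) ×2,  (3;(2)) }


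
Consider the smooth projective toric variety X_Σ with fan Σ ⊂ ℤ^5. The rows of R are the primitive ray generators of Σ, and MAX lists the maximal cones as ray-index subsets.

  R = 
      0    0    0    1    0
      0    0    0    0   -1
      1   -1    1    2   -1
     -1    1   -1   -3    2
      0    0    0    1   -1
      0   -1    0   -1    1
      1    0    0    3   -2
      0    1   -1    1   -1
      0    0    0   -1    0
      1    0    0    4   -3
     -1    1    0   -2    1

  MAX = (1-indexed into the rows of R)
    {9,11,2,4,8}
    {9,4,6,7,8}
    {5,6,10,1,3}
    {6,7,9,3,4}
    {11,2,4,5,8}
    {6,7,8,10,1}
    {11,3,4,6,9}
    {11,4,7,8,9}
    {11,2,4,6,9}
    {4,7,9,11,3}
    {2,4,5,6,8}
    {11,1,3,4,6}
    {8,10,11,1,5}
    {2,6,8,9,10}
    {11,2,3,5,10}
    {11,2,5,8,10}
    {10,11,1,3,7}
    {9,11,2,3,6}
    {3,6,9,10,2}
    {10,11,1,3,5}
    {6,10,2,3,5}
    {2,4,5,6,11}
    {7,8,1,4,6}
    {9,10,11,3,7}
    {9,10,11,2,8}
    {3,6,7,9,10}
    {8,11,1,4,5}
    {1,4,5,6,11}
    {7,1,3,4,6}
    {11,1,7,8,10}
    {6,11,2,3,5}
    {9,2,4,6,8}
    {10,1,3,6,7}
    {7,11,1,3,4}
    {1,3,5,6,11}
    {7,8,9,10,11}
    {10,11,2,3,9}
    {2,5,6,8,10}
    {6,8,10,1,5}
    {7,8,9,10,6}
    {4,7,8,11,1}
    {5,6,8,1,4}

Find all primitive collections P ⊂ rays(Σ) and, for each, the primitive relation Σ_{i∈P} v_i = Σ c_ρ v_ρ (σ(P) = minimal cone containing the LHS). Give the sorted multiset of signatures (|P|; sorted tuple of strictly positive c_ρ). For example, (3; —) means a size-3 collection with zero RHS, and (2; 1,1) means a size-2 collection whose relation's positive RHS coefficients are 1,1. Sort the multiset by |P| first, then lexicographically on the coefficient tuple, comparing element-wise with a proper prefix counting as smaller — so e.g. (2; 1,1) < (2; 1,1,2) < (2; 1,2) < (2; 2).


|primitive collections| = 12. Relations:

  P={1,9}:  v_{1} + v_{9} = 0  ⇒ sig = (2; —)
  P={1,2}:  v_{1} + v_{2} = v_{5}  ⇒ sig = (2; 1)
  P={3,8}:  v_{3} + v_{8} = v_{7}  ⇒ sig = (2; 1)
  P={4,10}:  v_{4} + v_{10} = v_{8}  ⇒ sig = (2; 1)
  P={5,7}:  v_{5} + v_{7} = v_{10}  ⇒ sig = (2; 1)
  P={5,9}:  v_{5} + v_{9} = v_{2}  ⇒ sig = (2; 1)
  P={2,7}:  v_{2} + v_{7} = v_{9} + v_{10}  ⇒ sig = (2; 1,1)
  P={3,4,5}:  v_{3} + v_{4} + v_{5} = 0  ⇒ sig = (3; —)
  P={6,7,11}:  v_{6} + v_{7} + v_{11} = 0  ⇒ sig = (3; —)
  P={2,3,4}:  v_{2} + v_{3} + v_{4} = v_{9}  ⇒ sig = (3; 1)
  P={6,10,11}:  v_{6} + v_{10} + v_{11} = v_{5}  ⇒ sig = (3; 1)
  P={6,8,11}:  v_{6} + v_{8} + v_{11} = v_{4} + v_{5}  ⇒ sig = (3; 1,1)

so the primitive-relation signature multiset is
    (2; —)
    (2; 1)
    (2; 1)
    (2; 1)
    (2; 1)
    (2; 1)
    (2; 1,1)
    (3; —)
    (3; —)
    (3; 1)
    (3; 1)
    (3; 1,1)


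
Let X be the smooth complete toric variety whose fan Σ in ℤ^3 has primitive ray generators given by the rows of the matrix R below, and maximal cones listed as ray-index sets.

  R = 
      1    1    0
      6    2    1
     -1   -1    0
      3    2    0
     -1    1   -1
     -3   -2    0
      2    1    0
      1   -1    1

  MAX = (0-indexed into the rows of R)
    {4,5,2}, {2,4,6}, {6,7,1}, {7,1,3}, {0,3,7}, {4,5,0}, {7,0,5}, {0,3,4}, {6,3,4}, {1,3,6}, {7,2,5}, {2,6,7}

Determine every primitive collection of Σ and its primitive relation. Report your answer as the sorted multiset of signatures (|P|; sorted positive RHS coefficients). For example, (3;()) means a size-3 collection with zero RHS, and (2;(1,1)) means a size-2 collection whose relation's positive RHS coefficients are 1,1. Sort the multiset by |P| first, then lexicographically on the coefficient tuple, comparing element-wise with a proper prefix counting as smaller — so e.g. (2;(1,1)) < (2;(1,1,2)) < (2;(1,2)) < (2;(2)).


11 collections generate NE(X_Σ); each relation:

  {0,2}:  v_{0} + v_{2} = 0  ⇒ sig = (2;())
  {3,5}:  v_{3} + v_{5} = 0  ⇒ sig = (2;())
  {4,7}:  v_{4} + v_{7} = 0  ⇒ sig = (2;())
  {0,6}:  v_{0} + v_{6} = v_{3}  ⇒ sig = (2;(1))
  {2,3}:  v_{2} + v_{3} = v_{6}  ⇒ sig = (2;(1))
  {5,6}:  v_{5} + v_{6} = v_{2}  ⇒ sig = (2;(1))
  {1,4}:  v_{1} + v_{4} = v_{3} + v_{6}  ⇒ sig = (2;(1,1))
  {1,5}:  v_{1} + v_{5} = v_{6} + v_{7}  ⇒ sig = (2;(1,1))
  {0,1}:  v_{0} + v_{1} = 2·v_{3} + v_{7}  ⇒ sig = (2;(1,2))
  {1,2}:  v_{1} + v_{2} = 2·v_{6} + v_{7}  ⇒ sig = (2;(1,2))
  {3,6,7}:  v_{3} + v_{6} + v_{7} = v_{1}  ⇒ sig = (3;(1))

Signatures (|P|; sorted positive RHS coefficients), sorted:
[(2;()), (2;()), (2;()), (2;(1)), (2;(1)), (2;(1)), (2;(1,1)), (2;(1,1)), (2;(1,2)), (2;(1,2)), (3;(1))]


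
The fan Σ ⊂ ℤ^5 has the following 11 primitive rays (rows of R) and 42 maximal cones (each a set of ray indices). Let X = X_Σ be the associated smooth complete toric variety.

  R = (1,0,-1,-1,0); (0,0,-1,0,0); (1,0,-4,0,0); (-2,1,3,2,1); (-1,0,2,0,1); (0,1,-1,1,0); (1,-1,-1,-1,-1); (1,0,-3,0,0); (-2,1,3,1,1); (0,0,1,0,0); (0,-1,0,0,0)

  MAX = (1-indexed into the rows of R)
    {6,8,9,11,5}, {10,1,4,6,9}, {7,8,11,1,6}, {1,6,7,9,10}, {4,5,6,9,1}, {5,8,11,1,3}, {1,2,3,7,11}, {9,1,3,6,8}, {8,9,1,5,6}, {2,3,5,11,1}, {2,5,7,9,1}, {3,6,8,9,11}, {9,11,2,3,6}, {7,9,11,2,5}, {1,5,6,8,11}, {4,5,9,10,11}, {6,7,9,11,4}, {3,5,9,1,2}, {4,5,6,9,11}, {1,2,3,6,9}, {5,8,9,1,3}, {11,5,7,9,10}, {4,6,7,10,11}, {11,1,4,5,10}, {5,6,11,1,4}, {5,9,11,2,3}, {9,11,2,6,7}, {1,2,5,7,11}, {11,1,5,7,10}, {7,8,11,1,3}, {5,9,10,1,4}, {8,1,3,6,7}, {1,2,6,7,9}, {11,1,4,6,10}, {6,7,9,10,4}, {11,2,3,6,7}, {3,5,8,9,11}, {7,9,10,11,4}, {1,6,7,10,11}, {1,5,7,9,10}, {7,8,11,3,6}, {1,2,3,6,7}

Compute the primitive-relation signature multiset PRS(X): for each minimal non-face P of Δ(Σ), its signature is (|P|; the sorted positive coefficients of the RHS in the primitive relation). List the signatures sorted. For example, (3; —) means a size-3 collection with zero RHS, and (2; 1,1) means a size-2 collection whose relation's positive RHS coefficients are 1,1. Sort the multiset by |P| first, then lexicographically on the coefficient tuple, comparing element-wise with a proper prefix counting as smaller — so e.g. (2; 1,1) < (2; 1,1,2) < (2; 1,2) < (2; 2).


Σ has 21 primitive collections:

  P={2,10}:  v_{2} + v_{10} = 0 — sig = (2; —)
  P={2,8}:  v_{2} + v_{8} = v_{3} — sig = (2; 1)
  P={3,10}:  v_{3} + v_{10} = v_{8} — sig = (2; 1)
  P={2,4}:  v_{2} + v_{4} = v_{6} + v_{9} + v_{11} — sig = (2; 1,1,1)
  P={8,10}:  v_{8} + v_{10} = v_{1} + v_{6} + v_{11} — sig = (2; 1,1,1)
  P={3,4}:  v_{3} + v_{4} = v_{6} + v_{8} + v_{9} + v_{11} — sig = (2; 1,1,1,1)
  P={4,8}:  v_{4} + v_{8} = v_{5} + 2·v_{6} + v_{11} — sig = (2; 1,1,2)
  P={5,6,7}:  v_{5} + v_{6} + v_{7} = 0 — sig = (3; —)
  P={1,4,7}:  v_{1} + v_{4} + v_{7} = v_{10} — sig = (3; 1)
  P={1,9,11}:  v_{1} + v_{9} + v_{11} = v_{5} — sig = (3; 1)
  P={7,8,9}:  v_{7} + v_{8} + v_{9} = v_{2} — sig = (3; 1)
  P={2,5,6}:  v_{2} + v_{5} + v_{6} = v_{8} + v_{9} — sig = (3; 1,1)
  P={5,6,10}:  v_{5} + v_{6} + v_{10} = v_{1} + v_{4} — sig = (3; 1,1)
  P={4,5,7}:  v_{4} + v_{5} + v_{7} = v_{9} + v_{10} + v_{11} — sig = (3; 1,1,1)
  P={5,7,8}:  v_{5} + v_{7} + v_{8} = v_{1} + v_{2} + v_{11} — sig = (3; 1,1,1)
  P={3,5,7}:  v_{3} + v_{5} + v_{7} = v_{1} + 2·v_{2} + v_{11} — sig = (3; 1,1,2)
  P={3,5,6}:  v_{3} + v_{5} + v_{6} = 2·v_{8} + v_{9} — sig = (3; 1,2)
  P={3,7,9}:  v_{3} + v_{7} + v_{9} = 2·v_{2} — sig = (3; 2)
  P={1,2,6,11}:  v_{1} + v_{2} + v_{6} + v_{11} = v_{8} — sig = (4; 1)
  P={6,9,10,11}:  v_{6} + v_{9} + v_{10} + v_{11} = v_{4} — sig = (4; 1)
  P={1,3,6,11}:  v_{1} + v_{3} + v_{6} + v_{11} = 2·v_{8} — sig = (4; 2)

Sorted signature multiset PRS(X):
    |P|=2: 7 collections, coeffs (), (1), (1), (1,1,1), (1,1,1), (1,1,1,1), (1,1,2)
    |P|=3: 11 collections, coeffs (), (1), (1), (1), (1,1), (1,1), (1,1,1), (1,1,1), (1,1,2), (1,2), (2)
    |P|=4: 3 collections, coeffs (1), (1), (2)


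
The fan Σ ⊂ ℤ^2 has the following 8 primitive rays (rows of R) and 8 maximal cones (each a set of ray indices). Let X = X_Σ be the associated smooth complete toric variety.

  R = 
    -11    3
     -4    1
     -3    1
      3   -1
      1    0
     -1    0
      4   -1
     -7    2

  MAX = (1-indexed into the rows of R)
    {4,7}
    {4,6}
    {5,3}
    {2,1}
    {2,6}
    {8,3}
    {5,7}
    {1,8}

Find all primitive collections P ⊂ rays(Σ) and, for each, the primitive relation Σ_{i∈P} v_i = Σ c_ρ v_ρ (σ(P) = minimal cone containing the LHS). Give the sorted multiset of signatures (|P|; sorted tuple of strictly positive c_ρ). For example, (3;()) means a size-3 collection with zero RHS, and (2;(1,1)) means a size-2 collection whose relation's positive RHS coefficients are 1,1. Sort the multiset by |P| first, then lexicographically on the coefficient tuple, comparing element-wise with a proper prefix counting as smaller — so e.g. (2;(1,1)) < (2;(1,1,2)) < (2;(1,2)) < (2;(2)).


20 collections generate NE(X_Σ); each relation:

  {2,7}:  v_{2} + v_{7} = 0 ; sig = (2;())
  {3,4}:  v_{3} + v_{4} = 0 ; sig = (2;())
  {5,6}:  v_{5} + v_{6} = 0 ; sig = (2;())
  {1,7}:  v_{1} + v_{7} = v_{8} ; sig = (2;(1))
  {2,3}:  v_{2} + v_{3} = v_{8} ; sig = (2;(1))
  {2,4}:  v_{2} + v_{4} = v_{6} ; sig = (2;(1))
  {2,5}:  v_{2} + v_{5} = v_{3} ; sig = (2;(1))
  {2,8}:  v_{2} + v_{8} = v_{1} ; sig = (2;(1))
  {3,6}:  v_{3} + v_{6} = v_{2} ; sig = (2;(1))
  {3,7}:  v_{3} + v_{7} = v_{5} ; sig = (2;(1))
  {4,5}:  v_{4} + v_{5} = v_{7} ; sig = (2;(1))
  {4,8}:  v_{4} + v_{8} = v_{2} ; sig = (2;(1))
  {6,7}:  v_{6} + v_{7} = v_{4} ; sig = (2;(1))
  {7,8}:  v_{7} + v_{8} = v_{3} ; sig = (2;(1))
  {1,5}:  v_{1} + v_{5} = v_{3} + v_{8} ; sig = (2;(1,1))
  {1,3}:  v_{1} + v_{3} = 2·v_{8} ; sig = (2;(2))
  {1,4}:  v_{1} + v_{4} = 2·v_{2} ; sig = (2;(2))
  {5,8}:  v_{5} + v_{8} = 2·v_{3} ; sig = (2;(2))
  {6,8}:  v_{6} + v_{8} = 2·v_{2} ; sig = (2;(2))
  {1,6}:  v_{1} + v_{6} = 3·v_{2} ; sig = (2;(3))

so the primitive-relation signature multiset is
[(2;()), (2;()), (2;()), (2;(1)), (2;(1)), (2;(1)), (2;(1)), (2;(1)), (2;(1)), (2;(1)), (2;(1)), (2;(1)), (2;(1)), (2;(1)), (2;(1,1)), (2;(2)), (2;(2)), (2;(2)), (2;(2)), (2;(3))]
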